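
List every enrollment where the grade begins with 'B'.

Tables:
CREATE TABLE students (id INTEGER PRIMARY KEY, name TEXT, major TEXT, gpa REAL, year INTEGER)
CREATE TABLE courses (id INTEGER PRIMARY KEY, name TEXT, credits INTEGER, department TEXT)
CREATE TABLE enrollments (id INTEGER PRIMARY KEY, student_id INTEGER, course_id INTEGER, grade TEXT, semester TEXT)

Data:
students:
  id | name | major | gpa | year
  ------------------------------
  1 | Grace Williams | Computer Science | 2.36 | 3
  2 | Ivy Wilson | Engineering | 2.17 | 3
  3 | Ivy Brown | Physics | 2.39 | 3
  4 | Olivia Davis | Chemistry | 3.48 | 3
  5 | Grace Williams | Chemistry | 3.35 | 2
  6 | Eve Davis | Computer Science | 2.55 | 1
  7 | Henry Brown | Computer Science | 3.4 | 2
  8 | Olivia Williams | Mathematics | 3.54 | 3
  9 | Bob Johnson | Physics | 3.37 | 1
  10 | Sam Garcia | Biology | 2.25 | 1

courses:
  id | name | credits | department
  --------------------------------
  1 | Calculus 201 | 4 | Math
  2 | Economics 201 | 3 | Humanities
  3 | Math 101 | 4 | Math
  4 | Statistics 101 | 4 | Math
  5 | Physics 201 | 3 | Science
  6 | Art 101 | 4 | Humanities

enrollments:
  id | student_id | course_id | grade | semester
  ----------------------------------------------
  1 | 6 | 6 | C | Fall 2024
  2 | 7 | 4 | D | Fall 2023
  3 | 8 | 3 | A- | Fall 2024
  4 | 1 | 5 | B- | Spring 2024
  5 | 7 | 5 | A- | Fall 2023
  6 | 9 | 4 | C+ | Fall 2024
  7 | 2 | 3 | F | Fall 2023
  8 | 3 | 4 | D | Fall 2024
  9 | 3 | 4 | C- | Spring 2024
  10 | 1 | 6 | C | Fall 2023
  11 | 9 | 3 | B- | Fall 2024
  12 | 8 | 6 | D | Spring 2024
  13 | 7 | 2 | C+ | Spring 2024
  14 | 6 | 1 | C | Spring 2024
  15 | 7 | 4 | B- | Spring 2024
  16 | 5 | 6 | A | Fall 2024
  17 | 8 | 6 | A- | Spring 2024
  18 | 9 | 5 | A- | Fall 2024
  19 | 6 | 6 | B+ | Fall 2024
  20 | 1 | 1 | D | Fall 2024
SELECT id, grade FROM enrollments WHERE grade LIKE 'B%'

Execution result:
id | grade
4 | B-
11 | B-
15 | B-
19 | B+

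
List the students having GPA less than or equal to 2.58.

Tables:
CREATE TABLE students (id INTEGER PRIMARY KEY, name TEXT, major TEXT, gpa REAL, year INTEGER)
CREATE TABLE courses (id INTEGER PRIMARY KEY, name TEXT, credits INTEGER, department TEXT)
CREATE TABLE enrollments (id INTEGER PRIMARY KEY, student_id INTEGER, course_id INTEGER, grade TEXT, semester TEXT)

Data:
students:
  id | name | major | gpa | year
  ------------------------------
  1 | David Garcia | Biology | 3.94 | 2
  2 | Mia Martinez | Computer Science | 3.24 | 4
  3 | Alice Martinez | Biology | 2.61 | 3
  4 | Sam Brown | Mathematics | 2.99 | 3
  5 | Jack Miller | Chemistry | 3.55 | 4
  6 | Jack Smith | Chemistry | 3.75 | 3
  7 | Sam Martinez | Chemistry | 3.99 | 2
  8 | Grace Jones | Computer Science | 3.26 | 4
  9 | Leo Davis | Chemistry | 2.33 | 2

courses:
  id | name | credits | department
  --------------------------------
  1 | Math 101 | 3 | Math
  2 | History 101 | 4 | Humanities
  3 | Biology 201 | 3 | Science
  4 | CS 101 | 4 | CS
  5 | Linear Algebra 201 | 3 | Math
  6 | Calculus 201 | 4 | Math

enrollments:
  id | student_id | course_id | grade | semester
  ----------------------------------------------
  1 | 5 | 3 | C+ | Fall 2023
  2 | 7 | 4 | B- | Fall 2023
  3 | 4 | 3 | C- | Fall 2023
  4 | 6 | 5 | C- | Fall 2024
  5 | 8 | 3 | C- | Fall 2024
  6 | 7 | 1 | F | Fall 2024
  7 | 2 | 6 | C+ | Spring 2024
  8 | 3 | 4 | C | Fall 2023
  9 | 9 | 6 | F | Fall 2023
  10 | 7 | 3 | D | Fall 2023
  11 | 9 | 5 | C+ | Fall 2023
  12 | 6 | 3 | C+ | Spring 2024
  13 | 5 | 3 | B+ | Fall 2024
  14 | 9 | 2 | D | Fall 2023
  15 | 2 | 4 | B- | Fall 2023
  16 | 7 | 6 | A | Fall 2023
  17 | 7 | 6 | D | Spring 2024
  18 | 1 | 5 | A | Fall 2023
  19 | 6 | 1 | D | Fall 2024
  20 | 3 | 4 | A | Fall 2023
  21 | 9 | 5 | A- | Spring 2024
SELECT name, gpa FROM students WHERE gpa <= 2.58

Execution result:
name | gpa
Leo Davis | 2.33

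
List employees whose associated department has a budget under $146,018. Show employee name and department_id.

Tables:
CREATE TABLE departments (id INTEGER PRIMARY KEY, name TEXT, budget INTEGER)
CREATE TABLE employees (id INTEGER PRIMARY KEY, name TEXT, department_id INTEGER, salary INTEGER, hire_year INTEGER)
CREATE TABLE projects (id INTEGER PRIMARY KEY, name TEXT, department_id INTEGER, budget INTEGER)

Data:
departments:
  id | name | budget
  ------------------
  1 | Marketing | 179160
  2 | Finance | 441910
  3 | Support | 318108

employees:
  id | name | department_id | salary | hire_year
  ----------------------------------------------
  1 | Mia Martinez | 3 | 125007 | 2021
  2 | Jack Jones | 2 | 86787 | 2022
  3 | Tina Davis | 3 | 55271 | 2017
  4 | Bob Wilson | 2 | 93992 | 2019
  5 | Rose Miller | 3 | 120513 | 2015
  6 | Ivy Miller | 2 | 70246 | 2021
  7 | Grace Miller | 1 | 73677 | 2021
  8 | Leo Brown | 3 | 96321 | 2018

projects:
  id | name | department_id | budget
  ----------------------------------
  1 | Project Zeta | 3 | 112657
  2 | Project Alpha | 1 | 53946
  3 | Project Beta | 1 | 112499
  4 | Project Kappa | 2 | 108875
SELECT name, department_id FROM employees WHERE department_id IN (SELECT id FROM departments WHERE budget < 146018)

Execution result:
(no rows)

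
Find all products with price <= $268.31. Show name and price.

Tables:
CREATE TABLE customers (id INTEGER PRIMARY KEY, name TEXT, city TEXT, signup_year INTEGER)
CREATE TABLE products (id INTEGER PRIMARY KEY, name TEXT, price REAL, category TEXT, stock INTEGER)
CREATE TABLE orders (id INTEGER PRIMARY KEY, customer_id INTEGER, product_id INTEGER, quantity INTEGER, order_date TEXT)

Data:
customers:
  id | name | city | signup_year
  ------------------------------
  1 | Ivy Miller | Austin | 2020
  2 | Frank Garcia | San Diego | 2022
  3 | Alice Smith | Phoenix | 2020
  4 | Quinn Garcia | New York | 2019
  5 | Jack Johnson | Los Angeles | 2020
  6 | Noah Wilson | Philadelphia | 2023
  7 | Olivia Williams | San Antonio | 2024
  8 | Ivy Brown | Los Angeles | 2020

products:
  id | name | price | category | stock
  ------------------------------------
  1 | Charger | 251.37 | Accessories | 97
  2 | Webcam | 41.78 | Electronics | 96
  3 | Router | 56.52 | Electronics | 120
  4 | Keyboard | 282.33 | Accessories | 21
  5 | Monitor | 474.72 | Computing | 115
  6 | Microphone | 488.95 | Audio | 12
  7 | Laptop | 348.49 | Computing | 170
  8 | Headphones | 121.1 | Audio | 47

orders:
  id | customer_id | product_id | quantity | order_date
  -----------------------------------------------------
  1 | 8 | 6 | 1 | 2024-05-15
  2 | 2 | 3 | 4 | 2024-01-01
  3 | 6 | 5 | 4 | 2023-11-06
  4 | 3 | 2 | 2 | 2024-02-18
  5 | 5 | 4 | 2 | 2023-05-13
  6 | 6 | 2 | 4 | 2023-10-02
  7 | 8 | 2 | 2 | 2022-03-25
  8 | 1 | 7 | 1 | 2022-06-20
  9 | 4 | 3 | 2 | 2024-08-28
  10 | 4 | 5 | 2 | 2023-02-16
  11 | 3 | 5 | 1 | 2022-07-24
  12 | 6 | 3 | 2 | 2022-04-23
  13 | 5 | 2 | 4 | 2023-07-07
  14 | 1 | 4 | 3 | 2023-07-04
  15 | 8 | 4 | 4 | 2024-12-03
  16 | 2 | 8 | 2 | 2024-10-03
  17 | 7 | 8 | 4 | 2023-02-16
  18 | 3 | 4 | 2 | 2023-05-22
SELECT name, price FROM products WHERE price <= 268.31

Execution result:
name | price
Charger | 251.37
Webcam | 41.78
Router | 56.52
Headphones | 121.10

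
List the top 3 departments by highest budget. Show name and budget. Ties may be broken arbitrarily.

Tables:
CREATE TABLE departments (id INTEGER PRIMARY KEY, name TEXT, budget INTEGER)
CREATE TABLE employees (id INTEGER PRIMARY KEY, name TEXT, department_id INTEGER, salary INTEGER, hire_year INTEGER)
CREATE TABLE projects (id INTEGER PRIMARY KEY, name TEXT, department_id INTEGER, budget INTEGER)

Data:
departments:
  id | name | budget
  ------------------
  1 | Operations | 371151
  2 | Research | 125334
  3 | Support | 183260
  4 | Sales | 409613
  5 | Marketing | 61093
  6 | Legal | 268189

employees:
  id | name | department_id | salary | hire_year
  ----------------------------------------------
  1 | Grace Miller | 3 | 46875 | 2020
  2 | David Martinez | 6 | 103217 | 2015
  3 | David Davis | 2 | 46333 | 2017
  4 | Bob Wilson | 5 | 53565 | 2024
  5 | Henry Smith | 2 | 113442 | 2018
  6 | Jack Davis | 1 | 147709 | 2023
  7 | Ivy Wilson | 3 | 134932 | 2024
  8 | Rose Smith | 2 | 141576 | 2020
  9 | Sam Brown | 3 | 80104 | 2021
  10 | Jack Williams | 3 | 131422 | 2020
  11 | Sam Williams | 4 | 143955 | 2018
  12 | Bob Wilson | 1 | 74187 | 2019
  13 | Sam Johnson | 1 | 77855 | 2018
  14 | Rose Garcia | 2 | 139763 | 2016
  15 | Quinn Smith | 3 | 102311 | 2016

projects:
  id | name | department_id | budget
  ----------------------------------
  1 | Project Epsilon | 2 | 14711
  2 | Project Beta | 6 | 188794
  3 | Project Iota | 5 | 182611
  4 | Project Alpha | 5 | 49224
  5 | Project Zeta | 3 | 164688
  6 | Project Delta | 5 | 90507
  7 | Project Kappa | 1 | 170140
SELECT name, budget FROM departments ORDER BY budget DESC LIMIT 3

Execution result:
name | budget
Sales | 409613
Operations | 371151
Legal | 268189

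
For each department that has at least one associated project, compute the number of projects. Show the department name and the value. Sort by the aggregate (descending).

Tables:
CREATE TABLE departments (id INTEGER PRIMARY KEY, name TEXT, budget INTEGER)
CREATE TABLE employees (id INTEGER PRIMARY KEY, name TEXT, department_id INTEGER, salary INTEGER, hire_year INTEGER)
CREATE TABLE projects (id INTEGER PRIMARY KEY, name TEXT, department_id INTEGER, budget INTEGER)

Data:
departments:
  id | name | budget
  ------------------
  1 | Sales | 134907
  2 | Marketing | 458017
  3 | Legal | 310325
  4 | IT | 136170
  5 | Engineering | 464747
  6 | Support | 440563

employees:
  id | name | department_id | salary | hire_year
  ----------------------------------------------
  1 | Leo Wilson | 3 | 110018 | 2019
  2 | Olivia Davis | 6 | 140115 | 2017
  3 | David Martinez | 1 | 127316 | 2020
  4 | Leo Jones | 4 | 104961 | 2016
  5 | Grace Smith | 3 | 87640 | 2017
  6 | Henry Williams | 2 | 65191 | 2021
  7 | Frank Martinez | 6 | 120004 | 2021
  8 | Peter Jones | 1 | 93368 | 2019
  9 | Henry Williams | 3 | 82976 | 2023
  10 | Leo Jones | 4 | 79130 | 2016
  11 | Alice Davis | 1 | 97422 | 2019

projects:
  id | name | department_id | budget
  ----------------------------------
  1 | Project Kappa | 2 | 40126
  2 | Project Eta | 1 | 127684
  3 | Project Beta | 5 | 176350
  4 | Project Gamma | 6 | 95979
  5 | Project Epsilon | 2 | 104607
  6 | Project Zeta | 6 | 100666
SELECT p.name, COUNT(*) AS n FROM projects c JOIN departments p ON c.department_id = p.id GROUP BY p.id, p.name ORDER BY n DESC

Execution result:
name | n
Marketing | 2
Support | 2
Sales | 1
Engineering | 1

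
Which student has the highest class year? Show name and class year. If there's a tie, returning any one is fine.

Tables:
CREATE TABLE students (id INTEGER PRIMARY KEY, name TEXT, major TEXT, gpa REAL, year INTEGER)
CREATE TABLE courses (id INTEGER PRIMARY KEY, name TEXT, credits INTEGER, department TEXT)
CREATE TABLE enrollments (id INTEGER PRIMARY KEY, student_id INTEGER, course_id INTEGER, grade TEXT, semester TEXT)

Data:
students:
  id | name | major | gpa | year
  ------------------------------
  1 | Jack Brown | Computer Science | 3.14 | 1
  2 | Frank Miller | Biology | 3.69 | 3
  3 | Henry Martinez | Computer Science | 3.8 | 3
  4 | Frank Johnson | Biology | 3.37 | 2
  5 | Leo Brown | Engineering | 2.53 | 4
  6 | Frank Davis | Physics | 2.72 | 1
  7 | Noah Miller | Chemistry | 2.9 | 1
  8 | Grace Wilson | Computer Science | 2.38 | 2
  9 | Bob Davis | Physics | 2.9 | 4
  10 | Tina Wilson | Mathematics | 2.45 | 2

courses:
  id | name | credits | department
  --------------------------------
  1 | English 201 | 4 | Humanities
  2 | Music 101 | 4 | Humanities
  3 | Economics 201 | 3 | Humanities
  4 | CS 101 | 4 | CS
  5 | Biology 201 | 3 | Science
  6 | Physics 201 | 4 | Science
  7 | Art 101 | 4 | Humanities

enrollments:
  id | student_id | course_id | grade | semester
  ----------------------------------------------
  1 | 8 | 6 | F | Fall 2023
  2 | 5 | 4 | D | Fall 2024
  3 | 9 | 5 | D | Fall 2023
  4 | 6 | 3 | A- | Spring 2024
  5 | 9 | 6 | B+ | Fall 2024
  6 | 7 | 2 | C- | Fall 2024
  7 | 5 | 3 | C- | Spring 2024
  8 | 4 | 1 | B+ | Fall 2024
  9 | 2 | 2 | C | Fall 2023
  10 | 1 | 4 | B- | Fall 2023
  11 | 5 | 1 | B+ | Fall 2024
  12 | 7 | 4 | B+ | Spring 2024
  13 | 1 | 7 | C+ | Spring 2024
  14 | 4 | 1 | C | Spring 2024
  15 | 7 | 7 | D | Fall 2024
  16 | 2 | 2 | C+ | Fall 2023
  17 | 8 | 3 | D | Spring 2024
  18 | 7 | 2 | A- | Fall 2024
SELECT name, year FROM students ORDER BY year DESC LIMIT 1

Execution result:
name | year
Leo Brown | 4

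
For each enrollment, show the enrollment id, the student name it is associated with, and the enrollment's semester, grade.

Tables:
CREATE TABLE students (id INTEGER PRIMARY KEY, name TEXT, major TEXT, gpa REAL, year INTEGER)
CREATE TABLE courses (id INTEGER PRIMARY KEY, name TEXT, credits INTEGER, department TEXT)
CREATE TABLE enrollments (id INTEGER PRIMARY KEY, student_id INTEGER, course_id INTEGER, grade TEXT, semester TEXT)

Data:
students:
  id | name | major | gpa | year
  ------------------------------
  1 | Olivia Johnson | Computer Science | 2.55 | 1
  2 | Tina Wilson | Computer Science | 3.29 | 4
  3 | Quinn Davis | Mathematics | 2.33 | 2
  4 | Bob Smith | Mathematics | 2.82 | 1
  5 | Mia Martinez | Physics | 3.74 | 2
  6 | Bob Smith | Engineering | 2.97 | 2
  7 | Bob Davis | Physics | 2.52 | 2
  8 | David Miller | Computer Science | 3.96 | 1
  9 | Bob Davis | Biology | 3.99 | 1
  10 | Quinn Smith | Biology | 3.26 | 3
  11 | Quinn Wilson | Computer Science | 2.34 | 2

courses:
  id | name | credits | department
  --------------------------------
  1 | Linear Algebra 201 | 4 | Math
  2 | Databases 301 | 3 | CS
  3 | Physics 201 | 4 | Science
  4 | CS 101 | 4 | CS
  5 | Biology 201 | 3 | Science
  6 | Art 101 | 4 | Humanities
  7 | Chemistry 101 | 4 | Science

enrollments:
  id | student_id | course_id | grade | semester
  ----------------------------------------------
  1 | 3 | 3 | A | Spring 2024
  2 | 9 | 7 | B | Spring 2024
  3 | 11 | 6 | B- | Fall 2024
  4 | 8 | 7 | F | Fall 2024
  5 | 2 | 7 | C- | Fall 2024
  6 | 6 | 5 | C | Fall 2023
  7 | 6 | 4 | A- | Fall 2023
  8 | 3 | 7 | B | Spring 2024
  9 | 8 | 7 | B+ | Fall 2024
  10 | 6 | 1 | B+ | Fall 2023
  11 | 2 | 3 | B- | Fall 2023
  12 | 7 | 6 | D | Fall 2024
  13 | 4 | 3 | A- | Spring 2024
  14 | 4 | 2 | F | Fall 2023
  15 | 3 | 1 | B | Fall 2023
SELECT c.id, p.name AS student, c.semester, c.grade FROM enrollments c JOIN students p ON c.student_id = p.id

Execution result:
id | student | semester | grade
1 | Quinn Davis | Spring 2024 | A
2 | Bob Davis | Spring 2024 | B
3 | Quinn Wilson | Fall 2024 | B-
4 | David Miller | Fall 2024 | F
5 | Tina Wilson | Fall 2024 | C-
6 | Bob Smith | Fall 2023 | C
7 | Bob Smith | Fall 2023 | A-
8 | Quinn Davis | Spring 2024 | B
9 | David Miller | Fall 2024 | B+
10 | Bob Smith | Fall 2023 | B+
11 | Tina Wilson | Fall 2023 | B-
12 | Bob Davis | Fall 2024 | D
13 | Bob Smith | Spring 2024 | A-
14 | Bob Smith | Fall 2023 | F
15 | Quinn Davis | Fall 2023 | B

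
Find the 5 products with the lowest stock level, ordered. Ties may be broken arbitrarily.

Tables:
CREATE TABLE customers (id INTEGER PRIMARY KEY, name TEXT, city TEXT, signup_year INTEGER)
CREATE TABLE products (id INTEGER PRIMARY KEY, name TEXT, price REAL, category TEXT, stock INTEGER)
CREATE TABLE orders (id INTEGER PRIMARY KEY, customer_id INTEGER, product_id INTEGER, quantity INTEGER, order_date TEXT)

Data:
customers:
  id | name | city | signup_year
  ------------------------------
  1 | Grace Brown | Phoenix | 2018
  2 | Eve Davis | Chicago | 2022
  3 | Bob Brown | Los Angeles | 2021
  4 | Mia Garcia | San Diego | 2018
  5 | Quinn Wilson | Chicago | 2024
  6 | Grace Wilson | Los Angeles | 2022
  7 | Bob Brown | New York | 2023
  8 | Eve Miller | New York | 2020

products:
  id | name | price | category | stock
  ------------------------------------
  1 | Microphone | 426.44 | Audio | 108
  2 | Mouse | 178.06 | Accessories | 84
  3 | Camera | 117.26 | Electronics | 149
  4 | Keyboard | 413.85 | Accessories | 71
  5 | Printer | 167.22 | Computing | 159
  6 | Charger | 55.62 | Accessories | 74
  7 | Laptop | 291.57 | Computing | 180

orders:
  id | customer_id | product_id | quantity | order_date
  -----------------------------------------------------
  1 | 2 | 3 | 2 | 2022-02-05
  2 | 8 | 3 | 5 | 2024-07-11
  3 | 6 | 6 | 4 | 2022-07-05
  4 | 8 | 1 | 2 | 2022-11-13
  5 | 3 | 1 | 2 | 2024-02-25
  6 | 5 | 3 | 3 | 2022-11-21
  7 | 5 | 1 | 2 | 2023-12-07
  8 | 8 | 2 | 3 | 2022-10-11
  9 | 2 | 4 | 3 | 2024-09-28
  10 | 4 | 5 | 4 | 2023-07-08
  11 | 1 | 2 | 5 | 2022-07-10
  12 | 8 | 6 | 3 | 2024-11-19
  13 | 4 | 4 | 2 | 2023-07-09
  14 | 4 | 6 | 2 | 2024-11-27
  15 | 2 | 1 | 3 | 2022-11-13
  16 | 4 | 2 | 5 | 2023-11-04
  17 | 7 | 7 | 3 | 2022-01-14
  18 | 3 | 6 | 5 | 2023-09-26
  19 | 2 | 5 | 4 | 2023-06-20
SELECT name, stock FROM products ORDER BY stock ASC LIMIT 5

Execution result:
name | stock
Keyboard | 71
Charger | 74
Mouse | 84
Microphone | 108
Camera | 149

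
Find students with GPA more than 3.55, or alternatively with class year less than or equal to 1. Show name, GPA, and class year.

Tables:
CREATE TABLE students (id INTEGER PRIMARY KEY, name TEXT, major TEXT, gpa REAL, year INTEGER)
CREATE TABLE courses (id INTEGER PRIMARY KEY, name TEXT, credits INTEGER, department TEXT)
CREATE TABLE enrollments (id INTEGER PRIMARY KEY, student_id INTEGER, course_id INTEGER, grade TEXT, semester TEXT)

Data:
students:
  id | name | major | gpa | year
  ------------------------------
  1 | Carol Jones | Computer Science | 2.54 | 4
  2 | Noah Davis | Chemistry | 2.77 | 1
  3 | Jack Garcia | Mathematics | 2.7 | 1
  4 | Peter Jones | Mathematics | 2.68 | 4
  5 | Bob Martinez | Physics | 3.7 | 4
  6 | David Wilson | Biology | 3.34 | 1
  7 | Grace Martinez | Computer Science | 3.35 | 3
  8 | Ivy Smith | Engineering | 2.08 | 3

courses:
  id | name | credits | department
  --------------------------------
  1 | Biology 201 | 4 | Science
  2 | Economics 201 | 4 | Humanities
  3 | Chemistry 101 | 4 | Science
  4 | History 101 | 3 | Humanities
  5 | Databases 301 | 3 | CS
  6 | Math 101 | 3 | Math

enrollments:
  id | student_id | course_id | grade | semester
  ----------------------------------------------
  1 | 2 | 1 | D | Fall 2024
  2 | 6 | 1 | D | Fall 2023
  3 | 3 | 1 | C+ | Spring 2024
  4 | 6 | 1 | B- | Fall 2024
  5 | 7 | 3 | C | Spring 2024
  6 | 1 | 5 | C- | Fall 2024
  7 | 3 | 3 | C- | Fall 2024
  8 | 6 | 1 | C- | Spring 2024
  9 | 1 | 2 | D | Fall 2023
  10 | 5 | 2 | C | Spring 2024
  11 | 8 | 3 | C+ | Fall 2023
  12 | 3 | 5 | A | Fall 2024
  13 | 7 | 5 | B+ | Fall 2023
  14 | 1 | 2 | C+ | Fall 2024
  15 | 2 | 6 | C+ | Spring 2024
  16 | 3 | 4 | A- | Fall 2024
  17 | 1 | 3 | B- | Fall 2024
SELECT name, gpa, year FROM students WHERE gpa > 3.55 OR year <= 1

Execution result:
name | gpa | year
Noah Davis | 2.77 | 1
Jack Garcia | 2.70 | 1
Bob Martinez | 3.70 | 4
David Wilson | 3.34 | 1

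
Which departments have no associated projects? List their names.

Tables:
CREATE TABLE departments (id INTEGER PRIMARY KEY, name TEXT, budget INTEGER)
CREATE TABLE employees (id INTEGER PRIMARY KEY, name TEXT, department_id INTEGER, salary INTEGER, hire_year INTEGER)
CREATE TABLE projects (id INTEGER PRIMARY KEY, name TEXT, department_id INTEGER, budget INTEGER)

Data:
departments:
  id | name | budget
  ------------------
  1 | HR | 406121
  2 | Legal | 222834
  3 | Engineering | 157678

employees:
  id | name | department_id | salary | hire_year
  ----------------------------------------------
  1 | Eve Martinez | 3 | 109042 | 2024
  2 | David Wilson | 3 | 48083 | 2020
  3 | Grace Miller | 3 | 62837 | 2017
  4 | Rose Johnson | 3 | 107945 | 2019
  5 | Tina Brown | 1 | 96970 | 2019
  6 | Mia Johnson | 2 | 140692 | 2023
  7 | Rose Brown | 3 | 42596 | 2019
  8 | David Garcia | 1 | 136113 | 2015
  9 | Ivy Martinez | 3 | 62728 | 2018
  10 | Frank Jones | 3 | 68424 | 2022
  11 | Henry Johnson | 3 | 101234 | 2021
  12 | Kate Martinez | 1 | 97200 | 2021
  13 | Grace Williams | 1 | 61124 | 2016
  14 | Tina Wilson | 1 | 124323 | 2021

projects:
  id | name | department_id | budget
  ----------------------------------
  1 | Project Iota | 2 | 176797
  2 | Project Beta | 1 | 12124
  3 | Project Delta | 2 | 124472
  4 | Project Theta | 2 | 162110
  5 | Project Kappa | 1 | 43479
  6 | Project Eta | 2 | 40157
SELECT p.name FROM departments p LEFT JOIN projects c ON c.department_id = p.id WHERE c.id IS NULL

Execution result:
Engineering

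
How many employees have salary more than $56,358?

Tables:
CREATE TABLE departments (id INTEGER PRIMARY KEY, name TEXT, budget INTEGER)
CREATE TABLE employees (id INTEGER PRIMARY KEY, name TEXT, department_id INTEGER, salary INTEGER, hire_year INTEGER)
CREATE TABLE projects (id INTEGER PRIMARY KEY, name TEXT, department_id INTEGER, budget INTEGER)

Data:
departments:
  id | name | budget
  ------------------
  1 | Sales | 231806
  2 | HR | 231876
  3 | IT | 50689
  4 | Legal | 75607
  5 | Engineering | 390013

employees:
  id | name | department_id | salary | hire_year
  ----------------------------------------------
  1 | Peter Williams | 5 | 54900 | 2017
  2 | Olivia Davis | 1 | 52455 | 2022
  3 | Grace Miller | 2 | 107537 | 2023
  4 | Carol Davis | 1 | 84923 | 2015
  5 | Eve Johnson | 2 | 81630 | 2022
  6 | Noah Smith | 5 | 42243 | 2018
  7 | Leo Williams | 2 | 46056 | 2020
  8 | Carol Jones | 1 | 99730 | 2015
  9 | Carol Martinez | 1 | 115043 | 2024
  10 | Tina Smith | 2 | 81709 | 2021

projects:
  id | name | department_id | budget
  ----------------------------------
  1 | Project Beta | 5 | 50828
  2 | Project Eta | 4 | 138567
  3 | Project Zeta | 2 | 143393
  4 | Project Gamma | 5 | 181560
SELECT COUNT(*) FROM employees WHERE salary > 56358

Execution result:
6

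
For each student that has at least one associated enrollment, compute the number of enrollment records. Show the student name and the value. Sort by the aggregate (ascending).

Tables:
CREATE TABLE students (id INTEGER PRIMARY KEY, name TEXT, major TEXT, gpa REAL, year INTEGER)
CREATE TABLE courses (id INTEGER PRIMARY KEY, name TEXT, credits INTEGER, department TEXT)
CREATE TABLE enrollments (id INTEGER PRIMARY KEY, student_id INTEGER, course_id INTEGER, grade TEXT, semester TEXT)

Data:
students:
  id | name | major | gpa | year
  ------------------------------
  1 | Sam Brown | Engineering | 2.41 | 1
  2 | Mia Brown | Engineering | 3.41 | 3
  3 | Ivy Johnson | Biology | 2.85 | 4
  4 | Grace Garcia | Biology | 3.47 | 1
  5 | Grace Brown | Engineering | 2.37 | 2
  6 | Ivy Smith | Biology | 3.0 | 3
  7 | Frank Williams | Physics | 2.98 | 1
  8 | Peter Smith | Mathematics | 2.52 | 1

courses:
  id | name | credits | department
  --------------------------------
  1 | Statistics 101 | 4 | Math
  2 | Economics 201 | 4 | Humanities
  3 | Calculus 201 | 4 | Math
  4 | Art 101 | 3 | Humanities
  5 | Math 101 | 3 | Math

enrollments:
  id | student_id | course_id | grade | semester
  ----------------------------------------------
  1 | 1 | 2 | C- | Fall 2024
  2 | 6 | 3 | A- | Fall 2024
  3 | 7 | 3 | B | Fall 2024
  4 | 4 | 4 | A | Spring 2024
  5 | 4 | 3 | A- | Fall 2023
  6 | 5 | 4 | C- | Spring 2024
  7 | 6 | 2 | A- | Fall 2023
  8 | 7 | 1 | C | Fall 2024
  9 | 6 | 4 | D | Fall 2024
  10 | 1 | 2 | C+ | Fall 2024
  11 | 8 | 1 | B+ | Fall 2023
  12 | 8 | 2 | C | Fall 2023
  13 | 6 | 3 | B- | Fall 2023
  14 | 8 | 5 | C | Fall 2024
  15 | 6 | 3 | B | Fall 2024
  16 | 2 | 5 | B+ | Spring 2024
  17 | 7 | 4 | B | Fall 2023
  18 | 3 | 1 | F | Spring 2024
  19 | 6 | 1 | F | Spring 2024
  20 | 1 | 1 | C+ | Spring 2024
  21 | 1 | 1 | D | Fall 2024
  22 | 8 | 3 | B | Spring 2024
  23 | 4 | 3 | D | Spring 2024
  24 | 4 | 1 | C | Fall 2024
SELECT p.name, COUNT(*) AS n FROM enrollments c JOIN students p ON c.student_id = p.id GROUP BY p.id, p.name ORDER BY n ASC

Execution result:
name | n
Mia Brown | 1
Ivy Johnson | 1
Grace Brown | 1
Frank Williams | 3
Sam Brown | 4
Grace Garcia | 4
Peter Smith | 4
Ivy Smith | 6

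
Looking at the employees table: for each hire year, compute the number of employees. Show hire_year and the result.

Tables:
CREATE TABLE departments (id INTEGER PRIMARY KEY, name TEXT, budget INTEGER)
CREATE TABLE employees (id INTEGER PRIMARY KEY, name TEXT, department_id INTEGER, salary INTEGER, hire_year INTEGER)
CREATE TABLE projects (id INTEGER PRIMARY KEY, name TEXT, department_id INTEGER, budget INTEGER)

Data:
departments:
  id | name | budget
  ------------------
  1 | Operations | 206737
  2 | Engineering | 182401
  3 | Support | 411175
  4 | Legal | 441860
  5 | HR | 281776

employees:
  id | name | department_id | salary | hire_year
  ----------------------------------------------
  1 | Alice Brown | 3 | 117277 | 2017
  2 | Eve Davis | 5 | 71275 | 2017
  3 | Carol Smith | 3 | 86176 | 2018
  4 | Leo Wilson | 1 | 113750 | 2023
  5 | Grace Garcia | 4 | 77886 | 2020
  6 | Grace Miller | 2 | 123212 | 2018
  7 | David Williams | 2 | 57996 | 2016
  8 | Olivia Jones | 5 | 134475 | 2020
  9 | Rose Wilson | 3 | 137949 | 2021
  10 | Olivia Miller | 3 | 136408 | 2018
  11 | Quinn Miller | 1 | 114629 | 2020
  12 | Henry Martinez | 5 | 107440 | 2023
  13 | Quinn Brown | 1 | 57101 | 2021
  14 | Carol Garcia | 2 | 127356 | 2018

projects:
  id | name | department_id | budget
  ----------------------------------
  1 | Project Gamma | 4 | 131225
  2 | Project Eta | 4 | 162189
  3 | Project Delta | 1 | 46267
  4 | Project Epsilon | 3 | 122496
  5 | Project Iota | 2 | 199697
SELECT hire_year, COUNT(*) AS n FROM employees GROUP BY hire_year

Execution result:
hire_year | n
2016 | 1
2017 | 2
2018 | 4
2020 | 3
2021 | 2
2023 | 2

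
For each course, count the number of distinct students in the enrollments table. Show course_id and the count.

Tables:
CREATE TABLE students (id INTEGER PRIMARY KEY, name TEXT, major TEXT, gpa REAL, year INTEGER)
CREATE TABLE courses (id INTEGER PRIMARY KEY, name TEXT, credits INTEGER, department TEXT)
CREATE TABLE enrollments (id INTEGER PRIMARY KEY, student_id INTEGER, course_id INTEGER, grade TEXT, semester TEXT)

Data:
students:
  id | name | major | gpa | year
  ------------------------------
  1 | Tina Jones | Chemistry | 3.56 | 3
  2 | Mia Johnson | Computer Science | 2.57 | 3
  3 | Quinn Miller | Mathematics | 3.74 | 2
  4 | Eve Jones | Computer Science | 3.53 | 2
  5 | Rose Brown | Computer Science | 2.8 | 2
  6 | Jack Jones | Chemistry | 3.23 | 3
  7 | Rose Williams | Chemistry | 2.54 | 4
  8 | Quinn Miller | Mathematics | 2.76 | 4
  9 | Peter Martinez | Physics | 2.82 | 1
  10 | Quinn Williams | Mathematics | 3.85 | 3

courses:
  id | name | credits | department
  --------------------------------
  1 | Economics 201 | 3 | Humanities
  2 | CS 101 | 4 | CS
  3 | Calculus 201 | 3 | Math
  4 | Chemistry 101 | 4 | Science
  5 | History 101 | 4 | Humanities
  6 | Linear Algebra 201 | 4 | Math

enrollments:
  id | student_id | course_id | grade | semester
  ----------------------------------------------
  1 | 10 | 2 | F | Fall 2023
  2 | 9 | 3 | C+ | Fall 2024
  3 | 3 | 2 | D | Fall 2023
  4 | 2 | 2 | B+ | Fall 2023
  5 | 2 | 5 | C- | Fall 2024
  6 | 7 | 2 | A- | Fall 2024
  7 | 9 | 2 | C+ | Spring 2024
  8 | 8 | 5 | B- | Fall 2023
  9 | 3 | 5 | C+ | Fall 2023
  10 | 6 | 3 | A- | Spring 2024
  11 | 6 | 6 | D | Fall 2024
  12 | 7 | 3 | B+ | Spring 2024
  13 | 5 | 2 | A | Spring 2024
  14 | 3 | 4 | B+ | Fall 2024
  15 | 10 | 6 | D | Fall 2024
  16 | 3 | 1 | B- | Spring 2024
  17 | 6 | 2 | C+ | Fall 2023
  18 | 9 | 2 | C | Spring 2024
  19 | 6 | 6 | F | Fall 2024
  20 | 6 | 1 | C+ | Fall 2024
SELECT course_id, COUNT(DISTINCT student_id) AS distinct_student_count FROM enrollments GROUP BY course_id

Execution result:
course_id | distinct_student_count
1 | 2
2 | 7
3 | 3
4 | 1
5 | 3
6 | 2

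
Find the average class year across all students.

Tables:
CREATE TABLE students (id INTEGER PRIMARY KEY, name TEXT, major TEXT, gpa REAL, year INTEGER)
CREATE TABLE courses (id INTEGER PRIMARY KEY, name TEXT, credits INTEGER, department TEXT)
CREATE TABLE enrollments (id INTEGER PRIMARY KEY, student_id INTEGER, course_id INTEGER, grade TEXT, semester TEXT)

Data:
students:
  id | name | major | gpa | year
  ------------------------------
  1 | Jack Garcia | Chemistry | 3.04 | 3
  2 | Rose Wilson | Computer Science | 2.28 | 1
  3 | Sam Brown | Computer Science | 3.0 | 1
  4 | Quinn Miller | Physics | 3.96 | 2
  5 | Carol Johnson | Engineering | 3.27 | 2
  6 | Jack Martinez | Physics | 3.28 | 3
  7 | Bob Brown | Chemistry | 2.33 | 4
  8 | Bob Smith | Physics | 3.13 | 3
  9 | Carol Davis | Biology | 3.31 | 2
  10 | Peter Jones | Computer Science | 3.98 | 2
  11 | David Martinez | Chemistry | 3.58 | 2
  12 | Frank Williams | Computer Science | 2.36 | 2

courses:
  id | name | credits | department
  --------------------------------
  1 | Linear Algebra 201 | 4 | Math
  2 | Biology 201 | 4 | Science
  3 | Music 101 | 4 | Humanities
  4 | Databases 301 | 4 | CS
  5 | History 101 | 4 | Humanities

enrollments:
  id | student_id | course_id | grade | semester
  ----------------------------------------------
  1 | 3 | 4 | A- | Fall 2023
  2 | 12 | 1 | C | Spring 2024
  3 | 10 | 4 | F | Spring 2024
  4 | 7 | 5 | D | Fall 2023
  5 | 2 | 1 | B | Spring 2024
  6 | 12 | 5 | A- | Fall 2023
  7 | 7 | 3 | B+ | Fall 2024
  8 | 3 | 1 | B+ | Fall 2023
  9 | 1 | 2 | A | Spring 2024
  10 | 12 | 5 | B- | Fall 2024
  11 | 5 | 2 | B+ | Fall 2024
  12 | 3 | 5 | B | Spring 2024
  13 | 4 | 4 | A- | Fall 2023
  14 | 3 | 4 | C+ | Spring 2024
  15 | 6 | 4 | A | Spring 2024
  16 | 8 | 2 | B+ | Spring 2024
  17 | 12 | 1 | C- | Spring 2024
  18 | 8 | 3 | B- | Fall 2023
SELECT AVG(year) FROM students

Execution result:
2.25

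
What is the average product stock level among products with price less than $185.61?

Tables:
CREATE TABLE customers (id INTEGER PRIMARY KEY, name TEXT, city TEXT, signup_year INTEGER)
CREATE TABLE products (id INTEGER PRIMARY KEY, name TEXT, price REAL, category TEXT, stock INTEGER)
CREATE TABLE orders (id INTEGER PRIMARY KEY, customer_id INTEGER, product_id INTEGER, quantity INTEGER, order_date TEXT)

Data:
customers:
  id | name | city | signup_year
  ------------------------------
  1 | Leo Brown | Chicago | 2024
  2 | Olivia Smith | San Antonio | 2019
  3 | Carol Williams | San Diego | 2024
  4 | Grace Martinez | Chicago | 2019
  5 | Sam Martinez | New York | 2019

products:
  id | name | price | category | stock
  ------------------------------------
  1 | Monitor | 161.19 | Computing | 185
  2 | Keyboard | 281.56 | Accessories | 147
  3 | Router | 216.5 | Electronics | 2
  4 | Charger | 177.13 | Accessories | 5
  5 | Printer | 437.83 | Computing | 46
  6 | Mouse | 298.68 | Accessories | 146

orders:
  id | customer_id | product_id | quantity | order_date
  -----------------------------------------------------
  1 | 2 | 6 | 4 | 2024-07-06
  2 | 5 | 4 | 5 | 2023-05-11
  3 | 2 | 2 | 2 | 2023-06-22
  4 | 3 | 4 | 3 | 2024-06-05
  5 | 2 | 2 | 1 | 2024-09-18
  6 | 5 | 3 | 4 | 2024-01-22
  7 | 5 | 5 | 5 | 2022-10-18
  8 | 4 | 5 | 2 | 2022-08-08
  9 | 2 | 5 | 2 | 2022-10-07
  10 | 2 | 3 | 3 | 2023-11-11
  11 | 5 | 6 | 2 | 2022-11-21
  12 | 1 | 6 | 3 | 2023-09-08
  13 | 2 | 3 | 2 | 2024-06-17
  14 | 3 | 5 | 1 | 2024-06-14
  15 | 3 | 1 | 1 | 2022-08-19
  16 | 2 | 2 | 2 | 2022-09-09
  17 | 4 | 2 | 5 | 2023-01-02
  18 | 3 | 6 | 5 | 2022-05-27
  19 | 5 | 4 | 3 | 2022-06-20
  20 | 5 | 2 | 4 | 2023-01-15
SELECT AVG(stock) FROM products WHERE price < 185.61

Execution result:
95.00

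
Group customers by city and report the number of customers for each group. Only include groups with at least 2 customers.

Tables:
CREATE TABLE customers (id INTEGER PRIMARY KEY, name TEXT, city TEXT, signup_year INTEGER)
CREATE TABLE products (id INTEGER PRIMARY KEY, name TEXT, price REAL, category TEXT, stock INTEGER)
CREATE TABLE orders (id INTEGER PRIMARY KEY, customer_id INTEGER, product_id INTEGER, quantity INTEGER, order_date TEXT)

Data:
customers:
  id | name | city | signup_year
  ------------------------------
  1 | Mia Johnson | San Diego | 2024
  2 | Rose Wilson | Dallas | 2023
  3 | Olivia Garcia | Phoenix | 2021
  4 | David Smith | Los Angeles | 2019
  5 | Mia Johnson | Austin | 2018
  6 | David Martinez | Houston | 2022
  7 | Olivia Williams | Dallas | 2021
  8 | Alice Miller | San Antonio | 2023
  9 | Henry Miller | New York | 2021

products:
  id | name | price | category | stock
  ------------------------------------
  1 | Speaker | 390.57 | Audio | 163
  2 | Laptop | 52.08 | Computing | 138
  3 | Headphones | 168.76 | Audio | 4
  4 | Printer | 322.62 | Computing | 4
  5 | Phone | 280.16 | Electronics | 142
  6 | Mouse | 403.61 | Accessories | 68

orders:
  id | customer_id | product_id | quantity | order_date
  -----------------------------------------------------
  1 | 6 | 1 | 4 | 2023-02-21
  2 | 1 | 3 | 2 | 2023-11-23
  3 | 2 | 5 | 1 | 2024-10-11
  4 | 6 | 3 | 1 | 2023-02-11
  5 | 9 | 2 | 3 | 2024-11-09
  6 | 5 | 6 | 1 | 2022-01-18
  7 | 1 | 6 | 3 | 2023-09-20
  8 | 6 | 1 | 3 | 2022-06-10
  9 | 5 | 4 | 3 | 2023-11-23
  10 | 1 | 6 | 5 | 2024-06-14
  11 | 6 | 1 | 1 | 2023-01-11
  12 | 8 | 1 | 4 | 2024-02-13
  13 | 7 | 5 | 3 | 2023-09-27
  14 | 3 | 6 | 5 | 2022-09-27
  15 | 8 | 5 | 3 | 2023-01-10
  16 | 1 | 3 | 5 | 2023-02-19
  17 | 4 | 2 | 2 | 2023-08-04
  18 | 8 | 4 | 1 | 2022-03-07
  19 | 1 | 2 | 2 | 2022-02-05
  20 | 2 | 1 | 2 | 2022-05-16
SELECT city, COUNT(*) AS n FROM customers GROUP BY city HAVING COUNT(*) >= 2

Execution result:
city | n
Dallas | 2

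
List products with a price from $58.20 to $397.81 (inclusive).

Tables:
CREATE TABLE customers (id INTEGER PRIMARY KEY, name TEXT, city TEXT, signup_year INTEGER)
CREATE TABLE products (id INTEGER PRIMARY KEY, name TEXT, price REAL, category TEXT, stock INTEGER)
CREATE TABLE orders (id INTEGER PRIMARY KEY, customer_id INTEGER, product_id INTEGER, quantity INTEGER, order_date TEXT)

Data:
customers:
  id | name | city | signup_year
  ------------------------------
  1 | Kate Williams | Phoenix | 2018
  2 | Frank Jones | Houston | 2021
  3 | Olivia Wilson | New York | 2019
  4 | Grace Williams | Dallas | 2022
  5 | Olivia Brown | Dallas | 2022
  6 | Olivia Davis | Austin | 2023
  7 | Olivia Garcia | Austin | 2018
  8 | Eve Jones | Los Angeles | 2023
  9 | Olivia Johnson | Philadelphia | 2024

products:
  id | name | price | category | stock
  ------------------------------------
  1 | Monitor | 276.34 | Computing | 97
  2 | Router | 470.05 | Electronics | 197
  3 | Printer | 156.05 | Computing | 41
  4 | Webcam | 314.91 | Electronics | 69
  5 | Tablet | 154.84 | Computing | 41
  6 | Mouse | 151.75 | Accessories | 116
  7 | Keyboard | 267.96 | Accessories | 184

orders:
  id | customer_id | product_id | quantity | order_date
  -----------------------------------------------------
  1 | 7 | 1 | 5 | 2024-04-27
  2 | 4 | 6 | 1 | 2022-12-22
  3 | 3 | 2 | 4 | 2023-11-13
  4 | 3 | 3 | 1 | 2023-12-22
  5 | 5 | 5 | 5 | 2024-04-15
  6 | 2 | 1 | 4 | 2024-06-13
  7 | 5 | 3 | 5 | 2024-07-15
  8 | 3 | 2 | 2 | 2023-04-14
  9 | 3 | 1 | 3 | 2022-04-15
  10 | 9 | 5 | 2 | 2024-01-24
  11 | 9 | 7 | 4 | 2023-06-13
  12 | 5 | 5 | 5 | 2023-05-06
SELECT name, price FROM products WHERE price BETWEEN 58.2 AND 397.81

Execution result:
name | price
Monitor | 276.34
Printer | 156.05
Webcam | 314.91
Tablet | 154.84
Mouse | 151.75
Keyboard | 267.96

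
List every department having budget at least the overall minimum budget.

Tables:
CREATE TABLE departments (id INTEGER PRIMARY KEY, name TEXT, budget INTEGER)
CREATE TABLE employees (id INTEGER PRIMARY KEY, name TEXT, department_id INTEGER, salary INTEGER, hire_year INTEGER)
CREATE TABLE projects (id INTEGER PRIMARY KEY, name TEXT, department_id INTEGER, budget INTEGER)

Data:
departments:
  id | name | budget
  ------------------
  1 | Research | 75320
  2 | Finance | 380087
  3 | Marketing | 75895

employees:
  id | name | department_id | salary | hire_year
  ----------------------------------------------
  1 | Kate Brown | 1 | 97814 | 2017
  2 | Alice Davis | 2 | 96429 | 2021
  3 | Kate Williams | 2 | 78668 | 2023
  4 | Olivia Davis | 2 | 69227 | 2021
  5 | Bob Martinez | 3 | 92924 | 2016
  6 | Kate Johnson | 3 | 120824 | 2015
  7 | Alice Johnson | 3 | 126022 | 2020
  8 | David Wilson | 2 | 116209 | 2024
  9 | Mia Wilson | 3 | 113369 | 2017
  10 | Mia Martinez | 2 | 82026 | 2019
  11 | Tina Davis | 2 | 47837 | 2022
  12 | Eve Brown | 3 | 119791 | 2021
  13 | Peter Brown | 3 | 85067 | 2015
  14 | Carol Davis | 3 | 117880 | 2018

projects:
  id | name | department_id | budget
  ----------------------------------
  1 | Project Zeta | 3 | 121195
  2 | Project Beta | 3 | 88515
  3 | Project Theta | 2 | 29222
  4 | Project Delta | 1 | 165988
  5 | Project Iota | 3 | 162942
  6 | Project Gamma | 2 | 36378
SELECT name, budget FROM departments WHERE budget >= (SELECT MIN(budget) FROM departments)

Execution result:
name | budget
Research | 75320
Finance | 380087
Marketing | 75895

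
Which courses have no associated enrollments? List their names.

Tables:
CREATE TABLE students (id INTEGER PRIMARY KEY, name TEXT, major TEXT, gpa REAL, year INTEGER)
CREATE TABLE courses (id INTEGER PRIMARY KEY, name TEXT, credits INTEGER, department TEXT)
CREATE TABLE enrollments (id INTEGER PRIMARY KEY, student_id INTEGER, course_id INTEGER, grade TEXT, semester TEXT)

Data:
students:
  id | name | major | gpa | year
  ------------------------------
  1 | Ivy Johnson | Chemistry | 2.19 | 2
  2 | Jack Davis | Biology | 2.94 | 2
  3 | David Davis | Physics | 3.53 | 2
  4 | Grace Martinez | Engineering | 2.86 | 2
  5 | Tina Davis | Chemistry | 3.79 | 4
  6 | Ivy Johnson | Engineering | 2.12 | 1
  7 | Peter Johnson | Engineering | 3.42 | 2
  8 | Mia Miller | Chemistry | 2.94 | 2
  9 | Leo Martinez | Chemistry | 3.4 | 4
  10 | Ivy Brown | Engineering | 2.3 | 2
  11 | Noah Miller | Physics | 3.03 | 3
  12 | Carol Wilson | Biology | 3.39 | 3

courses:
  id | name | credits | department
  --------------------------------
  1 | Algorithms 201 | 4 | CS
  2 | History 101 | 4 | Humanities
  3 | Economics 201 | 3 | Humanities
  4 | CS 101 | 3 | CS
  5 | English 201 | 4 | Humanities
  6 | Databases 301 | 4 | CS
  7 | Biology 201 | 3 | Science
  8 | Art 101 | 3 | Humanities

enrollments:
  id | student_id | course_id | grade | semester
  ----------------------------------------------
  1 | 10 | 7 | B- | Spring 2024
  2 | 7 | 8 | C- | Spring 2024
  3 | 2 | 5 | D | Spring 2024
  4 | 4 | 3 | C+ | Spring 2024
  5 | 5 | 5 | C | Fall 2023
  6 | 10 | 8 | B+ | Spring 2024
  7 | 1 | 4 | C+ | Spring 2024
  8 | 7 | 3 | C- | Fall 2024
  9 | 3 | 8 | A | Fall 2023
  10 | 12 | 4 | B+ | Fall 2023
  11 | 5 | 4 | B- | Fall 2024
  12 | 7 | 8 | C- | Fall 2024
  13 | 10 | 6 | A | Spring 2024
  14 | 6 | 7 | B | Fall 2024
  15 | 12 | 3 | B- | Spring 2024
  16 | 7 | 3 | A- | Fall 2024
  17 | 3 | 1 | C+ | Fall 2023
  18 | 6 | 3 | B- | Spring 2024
SELECT p.name FROM courses p LEFT JOIN enrollments c ON c.course_id = p.id WHERE c.id IS NULL

Execution result:
History 101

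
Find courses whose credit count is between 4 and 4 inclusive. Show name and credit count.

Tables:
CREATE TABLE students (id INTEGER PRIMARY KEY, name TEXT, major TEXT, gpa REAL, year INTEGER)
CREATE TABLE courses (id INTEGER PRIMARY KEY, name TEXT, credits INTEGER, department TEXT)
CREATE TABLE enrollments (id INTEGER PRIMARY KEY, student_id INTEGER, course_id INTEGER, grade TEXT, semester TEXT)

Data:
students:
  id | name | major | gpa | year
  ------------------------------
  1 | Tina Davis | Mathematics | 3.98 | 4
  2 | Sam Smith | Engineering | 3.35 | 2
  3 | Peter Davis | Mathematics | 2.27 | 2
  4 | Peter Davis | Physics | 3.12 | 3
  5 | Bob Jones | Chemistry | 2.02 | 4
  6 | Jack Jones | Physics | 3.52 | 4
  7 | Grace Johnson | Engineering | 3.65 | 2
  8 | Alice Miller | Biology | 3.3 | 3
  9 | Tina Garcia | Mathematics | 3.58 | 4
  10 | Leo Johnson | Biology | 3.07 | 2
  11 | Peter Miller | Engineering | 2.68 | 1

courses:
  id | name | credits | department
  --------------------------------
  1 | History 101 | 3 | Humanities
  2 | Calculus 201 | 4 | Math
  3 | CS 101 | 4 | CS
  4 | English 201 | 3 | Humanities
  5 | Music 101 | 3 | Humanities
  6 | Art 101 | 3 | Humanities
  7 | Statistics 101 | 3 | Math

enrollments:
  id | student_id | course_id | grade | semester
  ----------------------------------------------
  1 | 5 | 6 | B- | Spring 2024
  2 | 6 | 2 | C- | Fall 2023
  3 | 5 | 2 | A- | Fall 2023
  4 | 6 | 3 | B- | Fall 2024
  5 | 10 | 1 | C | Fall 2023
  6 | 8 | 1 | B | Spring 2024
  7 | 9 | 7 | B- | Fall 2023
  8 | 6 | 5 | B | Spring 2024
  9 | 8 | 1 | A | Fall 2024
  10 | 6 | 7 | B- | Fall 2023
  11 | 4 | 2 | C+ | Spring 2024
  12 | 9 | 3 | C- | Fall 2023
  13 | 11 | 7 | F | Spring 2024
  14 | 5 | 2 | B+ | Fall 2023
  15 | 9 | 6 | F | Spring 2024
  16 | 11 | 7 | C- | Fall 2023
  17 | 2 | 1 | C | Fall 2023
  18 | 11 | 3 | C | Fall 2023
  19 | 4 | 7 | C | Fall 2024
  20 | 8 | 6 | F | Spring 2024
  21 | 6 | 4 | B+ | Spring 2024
SELECT name, credits FROM courses WHERE credits BETWEEN 4 AND 4

Execution result:
name | credits
Calculus 201 | 4
CS 101 | 4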